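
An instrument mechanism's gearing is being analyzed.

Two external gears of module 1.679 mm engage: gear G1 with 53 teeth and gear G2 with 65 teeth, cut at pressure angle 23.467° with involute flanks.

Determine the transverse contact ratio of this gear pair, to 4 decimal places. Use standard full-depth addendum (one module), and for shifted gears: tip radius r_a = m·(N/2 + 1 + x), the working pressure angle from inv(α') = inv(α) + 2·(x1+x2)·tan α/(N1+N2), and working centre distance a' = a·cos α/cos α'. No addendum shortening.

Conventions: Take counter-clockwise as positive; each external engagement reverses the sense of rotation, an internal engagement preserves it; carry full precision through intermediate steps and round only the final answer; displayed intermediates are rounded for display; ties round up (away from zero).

1.6119

single-mesh involute tooth geometry (53T engaging 65T at module 1.679)
base radii: r_b1 = 40.813424, r_b2 = 50.054199
tip radii: r_a1 = 46.172500, r_a2 = 56.246500
no profile shift: α' = α, a' = a
action lengths: √(r_a1²−r_b1²) = 21.590835, √(r_a2²−r_b2²) = 25.656303
base pitch p_b = π·m·cos α = 4.838459
CR = (21.590835 + 25.656303 − 99.061000·sin 23.46700°)/4.838459 = 1.611874
contact ratio ≈ 1.6119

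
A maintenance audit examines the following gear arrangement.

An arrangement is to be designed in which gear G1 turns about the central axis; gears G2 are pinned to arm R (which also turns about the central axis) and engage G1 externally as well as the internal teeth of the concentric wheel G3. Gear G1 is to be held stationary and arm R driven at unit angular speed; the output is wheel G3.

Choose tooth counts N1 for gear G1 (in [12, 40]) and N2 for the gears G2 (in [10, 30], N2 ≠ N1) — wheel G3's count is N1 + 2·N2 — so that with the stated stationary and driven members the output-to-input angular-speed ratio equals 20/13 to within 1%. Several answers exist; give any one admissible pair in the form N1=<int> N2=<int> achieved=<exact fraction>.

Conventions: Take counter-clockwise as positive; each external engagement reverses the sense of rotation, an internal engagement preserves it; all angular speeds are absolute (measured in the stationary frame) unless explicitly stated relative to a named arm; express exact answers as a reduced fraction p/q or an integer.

planetary set to be sized for 20/13 (Willis relation)
Willis with ω_sun = 0: ω_ring/ω_arm = (N1+N3)/N3; set equal to 20/13  ⇒  N3/N1 = 1/(20/13 − 1) = 13/7
N3 = N1 + 2·N2  ⇒  N2/N1 = (N3/N1 − 1)/2 = (13/7 − 1)/2 = 3/7
smallest multiple with N1 ≥ 12 and N2 ≥ 10: k = 4  ⇒  N1 = 4·7 = 28, N2 = 4·3 = 12 (N1 ≤ 40, N2 ≤ 30, N2 ≠ N1 ✓), N3 = 28 + 2·12 = 52
check: (N1+N3)/N3 with N1 = 28, N3 = 52 gives 20/13; |achieved − target| = 0 ≤ 1/65 ✓

N1=28 N2=12 achieved=20/13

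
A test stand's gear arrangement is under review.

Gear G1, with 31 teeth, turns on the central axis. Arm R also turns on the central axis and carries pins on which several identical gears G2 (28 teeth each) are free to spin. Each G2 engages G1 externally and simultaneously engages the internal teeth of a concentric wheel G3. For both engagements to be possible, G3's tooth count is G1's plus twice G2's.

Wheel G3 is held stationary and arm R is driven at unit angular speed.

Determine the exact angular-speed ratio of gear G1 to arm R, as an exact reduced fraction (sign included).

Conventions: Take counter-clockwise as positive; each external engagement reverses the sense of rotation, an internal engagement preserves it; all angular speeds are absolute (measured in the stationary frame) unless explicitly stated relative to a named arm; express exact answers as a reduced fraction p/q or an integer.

118/31

planetary set (31T centre, 28T on arm, 87T internal) — Willis relation
ring teeth: 31 + 2·28 = 87
31(ω_sun−ω_arm) = −87(ω_ring−ω_arm),  ω_ring = 0, ω_arm = 1
ω_sun = 1 − (87/31)(0−1) = 118/31
ω_out/ω_in = 118/31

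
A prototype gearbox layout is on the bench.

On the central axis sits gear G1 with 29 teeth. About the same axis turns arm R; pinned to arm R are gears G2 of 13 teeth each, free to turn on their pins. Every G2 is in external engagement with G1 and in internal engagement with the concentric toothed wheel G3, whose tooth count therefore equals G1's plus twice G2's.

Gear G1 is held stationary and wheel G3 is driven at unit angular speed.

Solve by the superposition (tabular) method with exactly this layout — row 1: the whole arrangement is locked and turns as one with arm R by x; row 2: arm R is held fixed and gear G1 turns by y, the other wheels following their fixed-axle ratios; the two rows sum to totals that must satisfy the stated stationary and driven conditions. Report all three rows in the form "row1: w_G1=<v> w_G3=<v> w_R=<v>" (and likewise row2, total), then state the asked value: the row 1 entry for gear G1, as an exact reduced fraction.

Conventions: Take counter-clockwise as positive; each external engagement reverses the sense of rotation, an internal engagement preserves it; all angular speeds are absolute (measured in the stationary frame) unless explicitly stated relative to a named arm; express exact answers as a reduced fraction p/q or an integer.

row1: w_G1=55/84 w_G3=55/84 w_R=55/84
row2: w_G1=-55/84 w_G3=29/84 w_R=0
total: w_G1=0 w_G3=1 w_R=55/84
asked value: 55/84

planetary set (29T centre, 13T on arm, 55T internal) — Willis relation
row 1 — lock + rotate with arm: ω_sun = ω_ring = ω_arm = x
row 2 — arm fixed, fixed-axis ratios: sun y, ring −(29/55)·y, arm 0
boundary: total ω_sun = x + y = 0 and total ω_ring = x − (29/55)·y = 1  ⇒  y = -55/84, x = 55/84
row 2 ring = −(29/55)·(-55/84) = 29/84
totals (row 1 + row 2): sun 55/84 + (-55/84) = 0, ring 55/84 + 29/84 = 1, arm 55/84 + 0 = 55/84
asked cell (row1, sun) = 55/84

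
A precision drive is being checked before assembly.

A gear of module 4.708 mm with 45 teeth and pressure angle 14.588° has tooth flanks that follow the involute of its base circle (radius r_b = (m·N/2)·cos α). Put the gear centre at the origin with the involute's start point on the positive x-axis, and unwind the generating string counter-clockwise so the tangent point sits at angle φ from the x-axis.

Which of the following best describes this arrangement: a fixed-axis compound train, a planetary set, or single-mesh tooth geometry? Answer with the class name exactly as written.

single-mesh tooth geometry

single-mesh involute tooth geometry (45T wheel at module 4.708)
classification: single-mesh tooth geometry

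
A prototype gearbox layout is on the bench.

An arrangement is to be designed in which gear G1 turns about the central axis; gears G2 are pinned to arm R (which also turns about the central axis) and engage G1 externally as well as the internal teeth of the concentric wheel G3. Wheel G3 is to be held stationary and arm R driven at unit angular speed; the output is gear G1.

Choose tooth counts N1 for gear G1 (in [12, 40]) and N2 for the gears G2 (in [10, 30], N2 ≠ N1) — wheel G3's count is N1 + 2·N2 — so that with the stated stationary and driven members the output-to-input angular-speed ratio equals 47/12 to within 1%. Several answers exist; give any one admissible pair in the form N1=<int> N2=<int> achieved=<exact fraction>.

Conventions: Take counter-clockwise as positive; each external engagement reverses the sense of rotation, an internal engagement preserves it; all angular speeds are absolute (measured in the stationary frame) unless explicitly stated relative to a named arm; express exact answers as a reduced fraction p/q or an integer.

topology: planetary set — design target 47/12, arm = carrier (Willis)
Willis with ω_ring = 0: ω_sun/ω_arm = (N1+N3)/N1; set equal to 47/12  ⇒  N3/N1 = 47/12 − 1 = 35/12
N3 = N1 + 2·N2  ⇒  N2/N1 = (N3/N1 − 1)/2 = (35/12 − 1)/2 = 23/24
smallest multiple with N1 ≥ 12 and N2 ≥ 10: k = 1  ⇒  N1 = 1·24 = 24, N2 = 1·23 = 23 (N1 ≤ 40, N2 ≤ 30, N2 ≠ N1 ✓), N3 = 24 + 2·23 = 70
check: (N1+N3)/N1 with N1 = 24, N3 = 70 gives 47/12; |achieved − target| = 0 ≤ 47/1200 ✓

N1=24 N2=23 achieved=47/12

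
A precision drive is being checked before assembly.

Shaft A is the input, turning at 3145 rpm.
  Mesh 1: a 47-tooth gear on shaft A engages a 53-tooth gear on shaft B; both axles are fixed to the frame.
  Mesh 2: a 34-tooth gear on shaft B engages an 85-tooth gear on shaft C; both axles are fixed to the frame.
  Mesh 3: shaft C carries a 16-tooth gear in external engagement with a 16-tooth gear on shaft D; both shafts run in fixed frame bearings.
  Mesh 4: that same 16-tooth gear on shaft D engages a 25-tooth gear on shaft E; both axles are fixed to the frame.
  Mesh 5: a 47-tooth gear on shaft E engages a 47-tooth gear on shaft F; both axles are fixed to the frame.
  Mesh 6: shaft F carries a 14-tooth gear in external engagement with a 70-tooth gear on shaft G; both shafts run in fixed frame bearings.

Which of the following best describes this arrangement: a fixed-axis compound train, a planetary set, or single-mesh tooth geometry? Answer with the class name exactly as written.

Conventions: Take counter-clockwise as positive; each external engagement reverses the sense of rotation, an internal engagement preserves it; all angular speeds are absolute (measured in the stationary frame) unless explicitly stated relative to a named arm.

class = fixed-axis compound train [6 meshes; 6 ratios multiply, 6 sense flips]
classification: fixed-axis compound train

fixed-axis compound train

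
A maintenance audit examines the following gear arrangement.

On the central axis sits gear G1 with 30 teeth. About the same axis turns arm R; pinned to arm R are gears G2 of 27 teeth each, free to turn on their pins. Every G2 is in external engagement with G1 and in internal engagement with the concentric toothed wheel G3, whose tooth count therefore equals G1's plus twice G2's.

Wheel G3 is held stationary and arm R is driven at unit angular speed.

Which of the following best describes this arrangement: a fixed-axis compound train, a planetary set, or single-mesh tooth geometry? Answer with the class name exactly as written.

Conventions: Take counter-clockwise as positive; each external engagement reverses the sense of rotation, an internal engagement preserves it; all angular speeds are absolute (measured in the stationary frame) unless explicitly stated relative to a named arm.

planetary set

planetary set (30T centre, 27T on arm, 84T internal) — Willis relation
classification: planetary set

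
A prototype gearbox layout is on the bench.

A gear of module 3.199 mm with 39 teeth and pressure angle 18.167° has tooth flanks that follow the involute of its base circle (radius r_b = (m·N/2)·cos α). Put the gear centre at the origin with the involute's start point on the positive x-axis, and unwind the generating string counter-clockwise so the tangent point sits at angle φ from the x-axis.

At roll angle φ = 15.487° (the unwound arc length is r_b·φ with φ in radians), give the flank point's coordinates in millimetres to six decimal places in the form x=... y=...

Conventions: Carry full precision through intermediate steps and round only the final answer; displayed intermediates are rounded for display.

class = single-mesh tooth geometry [base-circle involute, m = 3.199, 39T]
pitch radius r_p = m·N/2 = 3.199·39/2 = 62.380500
base radius r_b = r_p·cos α = 62.380500·cos 18.167° = 59.270943
roll angle φ = 15.487° = 0.27029914 rad
x = r_b·(cos φ + φ·sin φ) = 61.396771
y = r_b·(sin φ − φ·cos φ) = 0.387327

x=61.396771 y=0.387327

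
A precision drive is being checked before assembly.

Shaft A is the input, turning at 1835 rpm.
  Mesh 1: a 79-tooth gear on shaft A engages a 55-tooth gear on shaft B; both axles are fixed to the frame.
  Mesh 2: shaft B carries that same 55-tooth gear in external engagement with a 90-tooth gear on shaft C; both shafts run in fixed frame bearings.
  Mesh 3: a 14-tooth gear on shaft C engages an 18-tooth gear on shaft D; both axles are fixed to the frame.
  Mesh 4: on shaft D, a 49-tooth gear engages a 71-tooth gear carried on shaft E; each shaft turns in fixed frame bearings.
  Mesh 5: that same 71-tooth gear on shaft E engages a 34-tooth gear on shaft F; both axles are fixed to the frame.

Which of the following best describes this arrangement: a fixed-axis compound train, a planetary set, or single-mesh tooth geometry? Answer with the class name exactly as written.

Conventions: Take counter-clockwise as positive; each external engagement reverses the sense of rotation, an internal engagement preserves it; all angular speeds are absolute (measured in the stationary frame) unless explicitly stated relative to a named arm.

fixed-axis compound train

recognized (6 fixed axles, 5 meshes): fixed-axis compound train
classification: fixed-axis compound train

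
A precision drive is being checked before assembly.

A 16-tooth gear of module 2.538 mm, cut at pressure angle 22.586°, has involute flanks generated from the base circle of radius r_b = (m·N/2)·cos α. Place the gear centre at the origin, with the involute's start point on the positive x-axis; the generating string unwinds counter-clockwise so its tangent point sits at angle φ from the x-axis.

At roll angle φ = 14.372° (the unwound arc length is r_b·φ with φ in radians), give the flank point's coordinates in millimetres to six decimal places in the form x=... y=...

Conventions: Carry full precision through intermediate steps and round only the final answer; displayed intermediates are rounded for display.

x=19.327295 y=0.098006

class = single-mesh tooth geometry [base-circle involute, m = 2.538, 16T]
pitch radius r_p = m·N/2 = 2.538·16/2 = 20.304000
base radius r_b = r_p·cos α = 20.304000·cos 22.586° = 18.746766
roll angle φ = 14.372° = 0.25083872 rad
x = r_b·(cos φ + φ·sin φ) = 19.327295
y = r_b·(sin φ − φ·cos φ) = 0.098006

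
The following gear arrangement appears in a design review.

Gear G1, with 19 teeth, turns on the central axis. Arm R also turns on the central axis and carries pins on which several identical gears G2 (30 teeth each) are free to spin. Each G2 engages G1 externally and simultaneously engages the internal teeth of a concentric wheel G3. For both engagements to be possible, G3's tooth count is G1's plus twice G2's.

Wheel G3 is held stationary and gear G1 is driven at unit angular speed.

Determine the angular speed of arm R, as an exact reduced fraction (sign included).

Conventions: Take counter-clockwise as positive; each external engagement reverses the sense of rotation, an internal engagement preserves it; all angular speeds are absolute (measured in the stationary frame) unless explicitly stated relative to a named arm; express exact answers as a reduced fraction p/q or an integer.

19/98

recognized (axles ride arm R): planetary set, 19/30/79 teeth
ring teeth: 19 + 2·30 = 79
19(ω_sun−ω_arm) = −79(ω_ring−ω_arm),  ω_ring = 0, ω_sun = 1
19(1−ω_arm) = −79(0−ω_arm)  ⇒  98·ω_arm = 19  ⇒  ω_arm = 19/98
exact speed ratio = 19/98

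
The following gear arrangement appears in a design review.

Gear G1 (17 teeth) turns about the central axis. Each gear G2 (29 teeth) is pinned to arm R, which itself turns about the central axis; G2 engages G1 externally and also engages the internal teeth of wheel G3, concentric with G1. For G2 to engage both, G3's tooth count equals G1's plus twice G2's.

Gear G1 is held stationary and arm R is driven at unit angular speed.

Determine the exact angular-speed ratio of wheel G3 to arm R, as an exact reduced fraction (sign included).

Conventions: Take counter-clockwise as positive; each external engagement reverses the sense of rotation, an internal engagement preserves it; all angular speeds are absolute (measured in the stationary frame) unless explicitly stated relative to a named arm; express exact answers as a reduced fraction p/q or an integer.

92/75

recognized (axles ride arm R): planetary set, 17/29/75 teeth
ring teeth: 17 + 2·29 = 75
17(ω_sun−ω_arm) = −75(ω_ring−ω_arm),  ω_sun = 0, ω_arm = 1
ω_ring = 1 − (17/75)(0−1) = 92/75
ω_out/ω_in = 92/75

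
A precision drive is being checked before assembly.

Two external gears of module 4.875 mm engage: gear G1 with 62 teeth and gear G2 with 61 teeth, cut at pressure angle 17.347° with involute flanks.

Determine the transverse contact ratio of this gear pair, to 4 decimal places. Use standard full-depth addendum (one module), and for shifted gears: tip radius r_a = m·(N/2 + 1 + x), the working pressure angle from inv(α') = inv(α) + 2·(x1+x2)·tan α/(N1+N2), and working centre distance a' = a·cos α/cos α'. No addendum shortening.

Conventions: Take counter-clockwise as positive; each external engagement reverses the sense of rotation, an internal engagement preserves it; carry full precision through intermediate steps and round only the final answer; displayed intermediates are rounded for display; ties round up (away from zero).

class = single-mesh tooth geometry [involute pair 62T × 61T, m = 4.875]
base radii: r_b1 = 144.251312, r_b2 = 141.924678
tip radii: r_a1 = 156.000000, r_a2 = 153.562500
no profile shift: α' = α, a' = a
action lengths: √(r_a1²−r_b1²) = 59.393257, √(r_a2²−r_b2²) = 58.641514
base pitch p_b = π·m·cos α = 14.618673
CR = (59.393257 + 58.641514 − 299.812500·sin 17.34700°)/14.618673 = 1.959363
contact ratio ≈ 1.9594

1.9594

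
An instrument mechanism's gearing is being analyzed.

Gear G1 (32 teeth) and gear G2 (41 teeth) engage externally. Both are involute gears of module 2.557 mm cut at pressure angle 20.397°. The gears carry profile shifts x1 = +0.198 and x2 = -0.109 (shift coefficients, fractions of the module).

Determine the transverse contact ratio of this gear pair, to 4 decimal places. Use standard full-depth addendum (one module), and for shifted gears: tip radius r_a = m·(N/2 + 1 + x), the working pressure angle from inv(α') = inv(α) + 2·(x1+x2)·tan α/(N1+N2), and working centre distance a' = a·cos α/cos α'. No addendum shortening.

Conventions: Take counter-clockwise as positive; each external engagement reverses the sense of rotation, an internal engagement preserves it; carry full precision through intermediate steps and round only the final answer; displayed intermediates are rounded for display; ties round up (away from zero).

class = single-mesh tooth geometry [involute pair 32T × 41T, m = 2.557]
base radii: r_b1 = 38.346827, r_b2 = 49.131873
tip radii: r_a1 = 43.975286, r_a2 = 54.696787
inv(α') = inv(20.397°) + 2·(+0.198-0.109)·tan α/(32+41) = 0.01674893  ⇒  α' = 20.76541°
a' = a·cos α / cos α' = 93.3305·cos 20.397°/cos 20.76541° = 93.556117
action lengths: √(r_a1²−r_b1²) = 21.525487, √(r_a2²−r_b2²) = 24.037421
base pitch p_b = π·m·cos α = 7.529382
CR = (21.525487 + 24.037421 − 93.556117·sin 20.76541°)/7.529382 = 1.645989
contact ratio ≈ 1.6460

1.6460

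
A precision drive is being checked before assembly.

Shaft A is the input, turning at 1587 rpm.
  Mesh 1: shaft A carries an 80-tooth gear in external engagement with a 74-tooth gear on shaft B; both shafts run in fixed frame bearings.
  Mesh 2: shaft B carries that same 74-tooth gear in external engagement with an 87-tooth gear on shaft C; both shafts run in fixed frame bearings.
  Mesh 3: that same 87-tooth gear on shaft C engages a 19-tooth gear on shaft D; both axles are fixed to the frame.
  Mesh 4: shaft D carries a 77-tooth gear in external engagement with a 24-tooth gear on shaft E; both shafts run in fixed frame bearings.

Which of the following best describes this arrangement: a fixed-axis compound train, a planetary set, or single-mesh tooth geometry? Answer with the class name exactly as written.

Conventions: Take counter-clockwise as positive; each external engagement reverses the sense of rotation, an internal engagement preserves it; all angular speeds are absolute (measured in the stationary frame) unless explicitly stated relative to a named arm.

class = fixed-axis compound train [4 meshes; 4 ratios multiply, 4 sense flips]
classification: fixed-axis compound train

fixed-axis compound train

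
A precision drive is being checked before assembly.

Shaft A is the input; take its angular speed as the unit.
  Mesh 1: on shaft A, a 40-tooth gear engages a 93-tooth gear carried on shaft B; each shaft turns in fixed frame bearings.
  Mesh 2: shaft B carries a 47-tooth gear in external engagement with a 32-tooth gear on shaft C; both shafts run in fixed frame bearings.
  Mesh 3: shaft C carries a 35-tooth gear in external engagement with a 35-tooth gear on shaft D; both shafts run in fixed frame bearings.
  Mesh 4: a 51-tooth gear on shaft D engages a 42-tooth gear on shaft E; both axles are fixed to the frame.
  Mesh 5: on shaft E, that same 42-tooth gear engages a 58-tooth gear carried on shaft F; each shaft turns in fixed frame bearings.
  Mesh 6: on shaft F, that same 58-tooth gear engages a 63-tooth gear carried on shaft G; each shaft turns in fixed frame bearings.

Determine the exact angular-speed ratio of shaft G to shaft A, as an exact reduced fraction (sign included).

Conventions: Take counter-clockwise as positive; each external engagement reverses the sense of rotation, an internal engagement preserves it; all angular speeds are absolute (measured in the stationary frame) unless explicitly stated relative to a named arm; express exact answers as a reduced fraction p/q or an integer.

class = fixed-axis compound train [6 meshes; 6 ratios multiply, 6 sense flips]
mesh 1 [40T→93T]: running ratio 40/93, sense −
mesh 2 [47T→32T]: running ratio 235/372, sense +
mesh 3 [35T→35T]: running ratio 235/372, sense −
mesh 4 [51T→42T]: running ratio 3995/5208, sense +
mesh 5 [42T→58T]: running ratio 3995/7192, sense −
mesh 6 [58T→63T]: running ratio 3995/7812, sense +
ω_out/ω_in = 3995/7812

3995/7812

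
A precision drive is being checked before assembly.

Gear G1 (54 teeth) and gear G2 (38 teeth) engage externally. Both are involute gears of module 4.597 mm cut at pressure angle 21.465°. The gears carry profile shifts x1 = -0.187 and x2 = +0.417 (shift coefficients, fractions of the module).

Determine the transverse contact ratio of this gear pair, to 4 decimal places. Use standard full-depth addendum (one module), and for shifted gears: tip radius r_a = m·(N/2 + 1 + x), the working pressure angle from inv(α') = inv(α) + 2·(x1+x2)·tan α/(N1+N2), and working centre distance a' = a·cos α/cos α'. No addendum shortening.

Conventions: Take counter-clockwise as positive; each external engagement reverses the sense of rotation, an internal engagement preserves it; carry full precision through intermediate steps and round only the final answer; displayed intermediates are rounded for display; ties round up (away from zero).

class = single-mesh tooth geometry [involute pair 54T × 38T, m = 4.597]
base radii: r_b1 = 115.510265, r_b2 = 81.285001
tip radii: r_a1 = 127.856361, r_a2 = 93.856949
inv(α') = inv(21.465°) + 2·(-0.187+0.417)·tan α/(54+38) = 0.02053610  ⇒  α' = 22.16787°
a' = a·cos α / cos α' = 211.4620·cos 21.465°/cos 22.16787° = 212.502989
action lengths: √(r_a1²−r_b1²) = 54.814485, √(r_a2²−r_b2²) = 46.924146
base pitch p_b = π·m·cos α = 13.440230
CR = (54.814485 + 46.924146 − 212.502989·sin 22.16787°)/13.440230 = 1.603893
contact ratio ≈ 1.6039

1.6039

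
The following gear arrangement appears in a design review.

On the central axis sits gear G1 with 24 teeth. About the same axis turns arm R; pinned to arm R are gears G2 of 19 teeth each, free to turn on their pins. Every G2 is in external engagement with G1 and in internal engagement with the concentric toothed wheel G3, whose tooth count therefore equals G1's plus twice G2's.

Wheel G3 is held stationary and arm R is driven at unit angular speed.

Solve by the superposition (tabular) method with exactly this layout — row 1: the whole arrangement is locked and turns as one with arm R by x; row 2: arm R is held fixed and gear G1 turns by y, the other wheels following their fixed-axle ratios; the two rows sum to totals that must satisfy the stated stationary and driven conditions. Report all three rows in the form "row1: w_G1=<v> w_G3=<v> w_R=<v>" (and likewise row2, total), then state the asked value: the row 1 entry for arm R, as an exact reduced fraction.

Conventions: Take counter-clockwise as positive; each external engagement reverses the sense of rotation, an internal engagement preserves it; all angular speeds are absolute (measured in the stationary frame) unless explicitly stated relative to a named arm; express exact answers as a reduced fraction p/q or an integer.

row1: w_G1=1 w_G3=1 w_R=1
row2: w_G1=31/12 w_G3=-1 w_R=0
total: w_G1=43/12 w_G3=0 w_R=1
asked value: 1

recognized (axles ride arm R): planetary set, 24/19/62 teeth
superposition row 1 [locked train]: every member turns x
superposition row 2 [arm held]: sun y, ring −(24/62)·y, arm 0
boundary: total ω_ring = x − (24/62)·y = 0 and total ω_arm = x = 1  ⇒  y = 31/12, x = 1
row 2 ring = −(24/62)·31/12 = -1
totals (row 1 + row 2): sun 1 + 31/12 = 43/12, ring 1 + (-1) = 0, arm 1 + 0 = 1
asked cell (row1, arm) = 1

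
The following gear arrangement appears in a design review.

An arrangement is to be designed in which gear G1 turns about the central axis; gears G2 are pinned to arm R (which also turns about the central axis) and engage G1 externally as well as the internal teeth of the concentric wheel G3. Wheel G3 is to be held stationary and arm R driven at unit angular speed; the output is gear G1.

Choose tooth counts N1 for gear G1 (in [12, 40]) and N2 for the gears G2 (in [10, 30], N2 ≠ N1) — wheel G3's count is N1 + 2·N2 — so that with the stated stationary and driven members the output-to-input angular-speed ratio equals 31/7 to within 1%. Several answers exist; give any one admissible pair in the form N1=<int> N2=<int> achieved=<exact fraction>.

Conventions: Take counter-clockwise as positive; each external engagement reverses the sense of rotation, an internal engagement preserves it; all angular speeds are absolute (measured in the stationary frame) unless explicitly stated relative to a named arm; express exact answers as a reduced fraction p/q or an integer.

topology: planetary set — design target 31/7, arm = carrier (Willis)
Willis with ω_ring = 0: ω_sun/ω_arm = (N1+N3)/N1; set equal to 31/7  ⇒  N3/N1 = 31/7 − 1 = 24/7
N3 = N1 + 2·N2  ⇒  N2/N1 = (N3/N1 − 1)/2 = (24/7 − 1)/2 = 17/14
smallest multiple with N1 ≥ 12 and N2 ≥ 10: k = 1  ⇒  N1 = 1·14 = 14, N2 = 1·17 = 17 (N1 ≤ 40, N2 ≤ 30, N2 ≠ N1 ✓), N3 = 14 + 2·17 = 48
check: (N1+N3)/N1 with N1 = 14, N3 = 48 gives 31/7; |achieved − target| = 0 ≤ 31/700 ✓

N1=14 N2=17 achieved=31/7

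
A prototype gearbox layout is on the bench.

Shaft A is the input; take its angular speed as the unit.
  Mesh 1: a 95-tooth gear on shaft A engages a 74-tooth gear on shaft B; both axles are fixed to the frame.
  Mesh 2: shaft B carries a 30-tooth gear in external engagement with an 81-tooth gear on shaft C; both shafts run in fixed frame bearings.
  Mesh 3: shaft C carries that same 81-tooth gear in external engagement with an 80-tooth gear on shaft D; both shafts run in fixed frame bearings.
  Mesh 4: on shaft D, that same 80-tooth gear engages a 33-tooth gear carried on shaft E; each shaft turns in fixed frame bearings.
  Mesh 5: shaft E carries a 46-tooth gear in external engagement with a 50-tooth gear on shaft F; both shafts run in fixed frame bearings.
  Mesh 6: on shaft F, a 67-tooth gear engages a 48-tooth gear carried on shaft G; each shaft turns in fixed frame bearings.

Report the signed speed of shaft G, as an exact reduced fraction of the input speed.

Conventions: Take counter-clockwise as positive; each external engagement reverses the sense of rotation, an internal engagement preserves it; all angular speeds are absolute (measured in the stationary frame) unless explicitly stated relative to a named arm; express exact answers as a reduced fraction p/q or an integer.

6-mesh fixed-axis compound train (all bearings frame-fixed)
mesh 1 [95T→74T]: |ω|/ω_in = 1×95/74 = 95/74, sense flips to −
mesh 2 [30T→81T]: |ω|/ω_in = (95/74)×30/81 = 475/999, sense flips to +
mesh 3 [81T→80T]: |ω|/ω_in = (475/999)×81/80 = 285/592, sense flips to −
mesh 4 [80T→33T]: |ω|/ω_in = (285/592)×80/33 = 475/407, sense flips to +
mesh 5 [46T→50T]: |ω|/ω_in = (475/407)×46/50 = 437/407, sense flips to −
mesh 6 [67T→48T]: |ω|/ω_in = (437/407)×67/48 = 29279/19536, sense flips to +
signed output speed (× input speed) = 29279/19536

29279/19536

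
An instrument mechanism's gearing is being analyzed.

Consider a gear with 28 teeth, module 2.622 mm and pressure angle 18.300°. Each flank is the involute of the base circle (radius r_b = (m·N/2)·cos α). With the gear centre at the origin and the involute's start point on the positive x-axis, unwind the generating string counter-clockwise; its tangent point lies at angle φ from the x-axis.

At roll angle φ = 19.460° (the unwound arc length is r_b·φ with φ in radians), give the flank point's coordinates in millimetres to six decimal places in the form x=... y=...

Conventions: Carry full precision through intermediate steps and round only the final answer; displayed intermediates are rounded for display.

x=36.804076 y=0.449928

single-mesh involute tooth geometry (28T wheel at module 2.622)
pitch radius r_p = m·N/2 = 2.622·28/2 = 36.708000
base radius r_b = r_p·cos α = 36.708000·cos 18.300° = 34.851510
roll angle φ = 19.460° = 0.33964107 rad
x = r_b·(cos φ + φ·sin φ) = 36.804076
y = r_b·(sin φ − φ·cos φ) = 0.449928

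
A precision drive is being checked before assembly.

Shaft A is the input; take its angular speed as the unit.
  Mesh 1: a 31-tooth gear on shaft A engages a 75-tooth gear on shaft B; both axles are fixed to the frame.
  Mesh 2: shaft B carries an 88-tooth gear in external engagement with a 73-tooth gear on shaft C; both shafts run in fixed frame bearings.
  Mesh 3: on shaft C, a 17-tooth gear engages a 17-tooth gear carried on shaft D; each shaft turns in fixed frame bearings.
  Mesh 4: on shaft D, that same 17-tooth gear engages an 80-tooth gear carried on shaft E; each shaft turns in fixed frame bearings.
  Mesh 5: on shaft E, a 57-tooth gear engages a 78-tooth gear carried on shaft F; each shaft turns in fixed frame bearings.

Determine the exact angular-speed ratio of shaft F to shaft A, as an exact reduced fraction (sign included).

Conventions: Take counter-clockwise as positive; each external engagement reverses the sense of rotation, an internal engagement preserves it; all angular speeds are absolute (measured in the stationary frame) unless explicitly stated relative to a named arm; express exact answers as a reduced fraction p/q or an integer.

-110143/1423500

class = fixed-axis compound train [5 meshes; 5 ratios multiply, 5 sense flips]
mesh 1 [31T→75T]: running ratio 31/75, sense −
mesh 2 [88T→73T]: running ratio 2728/5475, sense +
mesh 3 [17T→17T]: running ratio 2728/5475, sense −
mesh 4 [17T→80T]: running ratio 5797/54750, sense +
mesh 5 [57T→78T]: running ratio 110143/1423500, sense −
ω_out/ω_in = -110143/1423500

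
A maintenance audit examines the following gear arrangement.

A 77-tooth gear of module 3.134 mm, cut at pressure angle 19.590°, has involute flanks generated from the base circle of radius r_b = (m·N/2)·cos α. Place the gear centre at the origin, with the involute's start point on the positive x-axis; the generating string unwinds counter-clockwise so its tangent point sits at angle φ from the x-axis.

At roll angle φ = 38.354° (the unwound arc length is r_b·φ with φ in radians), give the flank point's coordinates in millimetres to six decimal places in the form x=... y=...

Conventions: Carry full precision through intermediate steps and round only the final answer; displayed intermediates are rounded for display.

x=136.360748 y=10.864754

recognized (one wheel, involute flank): single-mesh tooth geometry, m = 3.134, N = 77
pitch radius r_p = m·N/2 = 3.134·77/2 = 120.659000
base radius r_b = r_p·cos α = 120.659000·cos 19.590° = 113.674773
roll angle φ = 38.354° = 0.66940358 rad
x = r_b·(cos φ + φ·sin φ) = 136.360748
y = r_b·(sin φ − φ·cos φ) = 10.864754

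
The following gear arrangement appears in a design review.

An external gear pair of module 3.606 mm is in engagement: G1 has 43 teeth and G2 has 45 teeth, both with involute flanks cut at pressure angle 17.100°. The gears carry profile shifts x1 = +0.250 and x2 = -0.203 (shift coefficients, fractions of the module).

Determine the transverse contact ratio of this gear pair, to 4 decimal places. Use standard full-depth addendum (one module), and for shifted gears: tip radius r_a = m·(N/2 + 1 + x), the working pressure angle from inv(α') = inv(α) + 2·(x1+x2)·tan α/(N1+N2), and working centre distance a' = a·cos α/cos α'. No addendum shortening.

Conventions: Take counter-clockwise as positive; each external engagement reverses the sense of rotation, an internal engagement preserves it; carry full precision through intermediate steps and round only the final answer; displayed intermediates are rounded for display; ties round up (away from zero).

single-mesh involute tooth geometry (43T engaging 45T at module 3.606)
base radii: r_b1 = 74.101677, r_b2 = 77.548266
tip radii: r_a1 = 82.036500, r_a2 = 84.008982
inv(α') = inv(17.100°) + 2·(+0.250-0.203)·tan α/(43+45) = 0.00951748  ⇒  α' = 17.29653°
a' = a·cos α / cos α' = 158.6640·cos 17.100°/cos 17.29653° = 158.832541
action lengths: √(r_a1²−r_b1²) = 35.198421, √(r_a2²−r_b2²) = 32.307514
base pitch p_b = π·m·cos α = 10.827781
CR = (35.198421 + 32.307514 − 158.832541·sin 17.29653°)/10.827781 = 1.873173
contact ratio ≈ 1.8732

1.8732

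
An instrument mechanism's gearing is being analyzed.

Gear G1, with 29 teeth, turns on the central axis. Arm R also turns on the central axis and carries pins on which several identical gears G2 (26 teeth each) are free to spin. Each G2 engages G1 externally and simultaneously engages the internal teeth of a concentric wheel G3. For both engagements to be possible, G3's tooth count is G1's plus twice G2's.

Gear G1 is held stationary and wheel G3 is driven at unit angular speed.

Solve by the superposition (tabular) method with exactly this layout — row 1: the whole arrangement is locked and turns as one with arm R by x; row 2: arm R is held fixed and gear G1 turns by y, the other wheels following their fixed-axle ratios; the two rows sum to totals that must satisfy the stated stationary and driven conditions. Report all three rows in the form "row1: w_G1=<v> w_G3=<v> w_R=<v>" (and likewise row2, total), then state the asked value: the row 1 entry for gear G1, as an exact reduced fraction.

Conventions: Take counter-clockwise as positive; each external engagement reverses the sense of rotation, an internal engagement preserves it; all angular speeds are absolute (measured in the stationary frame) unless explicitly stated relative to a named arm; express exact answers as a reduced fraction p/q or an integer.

planetary set (29T centre, 26T on arm, 81T internal) — Willis relation
row 1 (train locked, turned with arm): all members turn x
row 2 (arm held, sun turns y): ω_ring = −(29/81)·y, ω_arm = 0
boundary: total ω_sun = x + y = 0 and total ω_ring = x − (29/81)·y = 1  ⇒  y = -81/110, x = 81/110
row 2 ring = −(29/81)·(-81/110) = 29/110
totals (row 1 + row 2): sun 81/110 + (-81/110) = 0, ring 81/110 + 29/110 = 1, arm 81/110 + 0 = 81/110
asked cell (row1, sun) = 81/110

row1: w_G1=81/110 w_G3=81/110 w_R=81/110
row2: w_G1=-81/110 w_G3=29/110 w_R=0
total: w_G1=0 w_G3=1 w_R=81/110
asked value: 81/110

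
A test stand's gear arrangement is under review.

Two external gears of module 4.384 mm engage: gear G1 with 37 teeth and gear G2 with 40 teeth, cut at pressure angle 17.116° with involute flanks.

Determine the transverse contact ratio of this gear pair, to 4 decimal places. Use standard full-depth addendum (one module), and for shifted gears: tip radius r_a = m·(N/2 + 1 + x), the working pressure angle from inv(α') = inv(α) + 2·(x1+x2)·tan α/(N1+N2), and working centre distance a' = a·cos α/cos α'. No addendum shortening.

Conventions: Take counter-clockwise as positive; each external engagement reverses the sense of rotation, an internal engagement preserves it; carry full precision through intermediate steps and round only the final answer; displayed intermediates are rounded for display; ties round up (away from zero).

recognized (one external pair, fixed centres): single-mesh tooth geometry, m = 4.384, N1 = 37, N2 = 40
base radii: r_b1 = 77.511974, r_b2 = 83.796729
tip radii: r_a1 = 85.488000, r_a2 = 92.064000
no profile shift: α' = α, a' = a
action lengths: √(r_a1²−r_b1²) = 36.056789, √(r_a2²−r_b2²) = 38.129888
base pitch p_b = π·m·cos α = 13.162759
CR = (36.056789 + 38.129888 − 168.784000·sin 17.11600°)/13.162759 = 1.862248
contact ratio ≈ 1.8622

1.8622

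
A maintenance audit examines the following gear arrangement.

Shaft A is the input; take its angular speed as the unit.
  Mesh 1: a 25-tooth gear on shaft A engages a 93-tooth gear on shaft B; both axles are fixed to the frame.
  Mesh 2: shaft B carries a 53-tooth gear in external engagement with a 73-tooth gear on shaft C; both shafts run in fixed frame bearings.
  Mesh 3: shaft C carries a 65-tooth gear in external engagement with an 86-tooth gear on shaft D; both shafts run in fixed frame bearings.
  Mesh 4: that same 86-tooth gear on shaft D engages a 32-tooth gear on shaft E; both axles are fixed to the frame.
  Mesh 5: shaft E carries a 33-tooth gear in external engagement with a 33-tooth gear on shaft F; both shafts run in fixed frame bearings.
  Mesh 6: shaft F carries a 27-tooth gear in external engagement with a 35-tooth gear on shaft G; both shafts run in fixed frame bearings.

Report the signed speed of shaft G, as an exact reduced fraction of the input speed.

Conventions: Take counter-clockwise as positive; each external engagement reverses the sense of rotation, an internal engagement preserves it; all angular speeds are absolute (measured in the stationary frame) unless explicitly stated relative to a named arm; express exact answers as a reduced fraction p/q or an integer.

6-mesh fixed-axis compound train (all bearings frame-fixed)
mesh 1 [25T→93T]: |ω|/ω_in = 1×25/93 = 25/93, sense flips to −
mesh 2 [53T→73T]: |ω|/ω_in = (25/93)×53/73 = 1325/6789, sense flips to +
mesh 3 [65T→86T]: |ω|/ω_in = (1325/6789)×65/86 = 86125/583854, sense flips to −
mesh 4 [86T→32T]: |ω|/ω_in = (86125/583854)×86/32 = 86125/217248, sense flips to +
mesh 5 [33T→33T]: |ω|/ω_in = (86125/217248)×33/33 = 86125/217248, sense flips to −
mesh 6 [27T→35T]: |ω|/ω_in = (86125/217248)×27/35 = 155025/506912, sense flips to +
signed output speed (× input speed) = 155025/506912

155025/506912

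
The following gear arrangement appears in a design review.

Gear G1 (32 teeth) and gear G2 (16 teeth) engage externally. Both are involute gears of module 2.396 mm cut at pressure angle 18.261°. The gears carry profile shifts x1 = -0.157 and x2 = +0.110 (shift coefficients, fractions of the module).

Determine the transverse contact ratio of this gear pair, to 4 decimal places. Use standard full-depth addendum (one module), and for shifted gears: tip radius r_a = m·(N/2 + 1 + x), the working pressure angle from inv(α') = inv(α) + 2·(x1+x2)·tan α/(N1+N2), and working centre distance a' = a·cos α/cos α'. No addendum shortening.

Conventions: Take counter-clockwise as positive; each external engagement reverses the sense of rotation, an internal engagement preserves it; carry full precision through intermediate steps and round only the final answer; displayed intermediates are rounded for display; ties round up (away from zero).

recognized (one external pair, fixed centres): single-mesh tooth geometry, m = 2.396, N1 = 32, N2 = 16
base radii: r_b1 = 36.405360, r_b2 = 18.202680
tip radii: r_a1 = 40.355828, r_a2 = 21.827560
inv(α') = inv(18.261°) + 2·(-0.157+0.110)·tan α/(32+16) = 0.01060267  ⇒  α' = 17.91394°
a' = a·cos α / cos α' = 57.5040·cos 18.261°/cos 17.91394° = 57.390348
action lengths: √(r_a1²−r_b1²) = 17.413862, √(r_a2²−r_b2²) = 12.045946
base pitch p_b = π·m·cos α = 7.148176
CR = (17.413862 + 12.045946 − 57.390348·sin 17.91394°)/7.148176 = 1.651780
contact ratio ≈ 1.6518

1.6518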